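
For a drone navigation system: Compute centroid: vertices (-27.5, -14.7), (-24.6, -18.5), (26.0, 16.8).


Centroid = ((x_A+x_B+x_C)/3, (y_A+y_B+y_C)/3)
= (((-27.5)+(-24.6)+26)/3, ((-14.7)+(-18.5)+16.8)/3)
= (-8.7, -5.4667)

(-8.7, -5.4667)


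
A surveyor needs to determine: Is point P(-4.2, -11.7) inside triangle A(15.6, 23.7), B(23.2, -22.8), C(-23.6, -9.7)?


Cross products: AB x AP = -1189.74, BC x BP = -160.54, CA x CP = -726.36
All same sign? yes

Yes, inside


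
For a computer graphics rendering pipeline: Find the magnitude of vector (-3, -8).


|u| = sqrt((-3)^2 + (-8)^2) = sqrt(73) = 8.544

8.544


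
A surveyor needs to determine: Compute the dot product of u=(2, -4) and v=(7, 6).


u . v = u_x*v_x + u_y*v_y = 2*7 + (-4)*6
= 14 + (-24) = -10

-10


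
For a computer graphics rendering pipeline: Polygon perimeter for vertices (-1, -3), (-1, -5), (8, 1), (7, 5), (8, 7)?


Sides: (-1, -3)->(-1, -5): sqrt(4) = 2, (-1, -5)->(8, 1): sqrt(117) = 10.816654, (8, 1)->(7, 5): sqrt(17) = 4.123106, (7, 5)->(8, 7): sqrt(5) = 2.236068, (8, 7)->(-1, -3): sqrt(181) = 13.453624
Sum = 32.629452
Perimeter = 32.6295

32.6295


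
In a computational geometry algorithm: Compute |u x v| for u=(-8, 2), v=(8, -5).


|u x v| = |(-8)*(-5) - 2*8|
= |40 - 16| = 24

24


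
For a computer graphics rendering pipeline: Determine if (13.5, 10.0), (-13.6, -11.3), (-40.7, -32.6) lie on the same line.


Cross product: ((-13.6)-13.5)*((-32.6)-10) - ((-11.3)-10)*((-40.7)-13.5)
= 0

Yes, collinear


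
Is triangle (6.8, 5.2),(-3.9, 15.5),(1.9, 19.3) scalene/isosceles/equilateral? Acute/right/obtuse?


Side lengths squared: AB^2=220.58, BC^2=48.08, CA^2=222.82
Sorted: [48.08, 220.58, 222.82]
By sides: Scalene, By angles: Acute

Scalene, Acute


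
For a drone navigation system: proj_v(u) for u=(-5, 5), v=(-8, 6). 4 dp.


u.v = 70, |v| = sqrt(100) = 10
Scalar projection = u.v / |v| = 70 / sqrt(100) = 7

7


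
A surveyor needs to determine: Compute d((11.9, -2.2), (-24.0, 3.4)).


dx=-35.9, dy=5.6
d^2 = (-35.9)^2 + 5.6^2 = 1320.17
d = sqrt(1320.17) = 36.3341

36.3341


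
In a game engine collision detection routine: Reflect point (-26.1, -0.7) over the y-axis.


Reflection over y-axis: (x,y) -> (-x,y)
(-26.1, -0.7) -> (26.1, -0.7)

(26.1, -0.7)


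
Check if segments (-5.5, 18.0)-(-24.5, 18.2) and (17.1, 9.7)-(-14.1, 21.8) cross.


Cross products: d1=14.5, d2=238.16, d3=153.18, d4=-70.48
d1*d2 < 0 and d3*d4 < 0? no

No, they don't intersect


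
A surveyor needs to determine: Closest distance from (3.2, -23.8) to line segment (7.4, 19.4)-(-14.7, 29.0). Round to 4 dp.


Project P onto AB: t = 0 (clamped to [0,1])
Closest point on segment: (7.4, 19.4)
Distance: 43.4037

43.4037


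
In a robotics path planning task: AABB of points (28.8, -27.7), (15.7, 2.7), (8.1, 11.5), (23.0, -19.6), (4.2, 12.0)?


x range: [4.2, 28.8]
y range: [-27.7, 12]
Bounding box: (4.2,-27.7) to (28.8,12)

(4.2,-27.7) to (28.8,12)


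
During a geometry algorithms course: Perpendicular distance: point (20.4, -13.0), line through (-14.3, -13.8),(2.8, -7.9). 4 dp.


|cross product| = 191.05
|line direction| = sqrt(327.22) = 18.0892
Distance = 191.05/sqrt(327.22) = 10.5615

10.5615


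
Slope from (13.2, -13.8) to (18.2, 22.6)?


slope = (y2-y1)/(x2-x1) = (22.6-(-13.8))/(18.2-13.2) = 36.4/5 = 7.28

7.28


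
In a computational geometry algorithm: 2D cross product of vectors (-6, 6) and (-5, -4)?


u x v = u_x*v_y - u_y*v_x = (-6)*(-4) - 6*(-5)
= 24 - (-30) = 54

54


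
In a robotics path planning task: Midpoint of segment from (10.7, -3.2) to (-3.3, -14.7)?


M = ((10.7+(-3.3))/2, ((-3.2)+(-14.7))/2)
= (3.7, -8.95)

(3.7, -8.95)


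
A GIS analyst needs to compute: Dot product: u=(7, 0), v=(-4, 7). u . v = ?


u . v = u_x*v_x + u_y*v_y = 7*(-4) + 0*7
= (-28) + 0 = -28

-28


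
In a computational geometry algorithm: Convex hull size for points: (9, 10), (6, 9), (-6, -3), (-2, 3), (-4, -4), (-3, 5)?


Convex hull vertices (CCW): (-6, -3), (-4, -4), (9, 10), (6, 9), (-3, 5)
Count = 5

5


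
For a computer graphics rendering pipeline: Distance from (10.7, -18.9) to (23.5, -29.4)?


dx=12.8, dy=-10.5
d^2 = 12.8^2 + (-10.5)^2 = 274.09
d = sqrt(274.09) = 16.5557

16.5557


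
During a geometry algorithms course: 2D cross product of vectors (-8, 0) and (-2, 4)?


u x v = u_x*v_y - u_y*v_x = (-8)*4 - 0*(-2)
= (-32) - 0 = -32

-32


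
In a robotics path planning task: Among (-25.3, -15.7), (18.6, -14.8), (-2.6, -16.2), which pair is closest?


d(P0,P1) = 43.9092, d(P0,P2) = 22.7055, d(P1,P2) = 21.2462
Closest: P1 and P2

Closest pair: (18.6, -14.8) and (-2.6, -16.2), distance = 21.2462


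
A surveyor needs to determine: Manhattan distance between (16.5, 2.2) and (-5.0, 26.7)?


|16.5-(-5)| + |2.2-26.7| = 21.5 + 24.5 = 46

46


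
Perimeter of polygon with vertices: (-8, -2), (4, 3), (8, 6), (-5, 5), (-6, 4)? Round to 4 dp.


Sides: (-8, -2)->(4, 3): sqrt(169) = 13, (4, 3)->(8, 6): sqrt(25) = 5, (8, 6)->(-5, 5): sqrt(170) = 13.038405, (-5, 5)->(-6, 4): sqrt(2) = 1.414214, (-6, 4)->(-8, -2): sqrt(40) = 6.324555
Sum = 38.777174
Perimeter = 38.7772

38.7772


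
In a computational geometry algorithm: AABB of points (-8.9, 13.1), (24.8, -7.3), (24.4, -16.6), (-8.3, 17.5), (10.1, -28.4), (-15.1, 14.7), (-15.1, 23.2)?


x range: [-15.1, 24.8]
y range: [-28.4, 23.2]
Bounding box: (-15.1,-28.4) to (24.8,23.2)

(-15.1,-28.4) to (24.8,23.2)


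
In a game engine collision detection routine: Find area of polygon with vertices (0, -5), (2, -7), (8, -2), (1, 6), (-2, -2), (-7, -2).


Shoelace sum: (0*(-7) - 2*(-5)) + (2*(-2) - 8*(-7)) + (8*6 - 1*(-2)) + (1*(-2) - (-2)*6) + ((-2)*(-2) - (-7)*(-2)) + ((-7)*(-5) - 0*(-2))
= 147
Area = |147|/2 = 73.5

73.5


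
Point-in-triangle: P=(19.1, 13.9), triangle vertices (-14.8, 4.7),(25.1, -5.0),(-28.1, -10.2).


Cross products: AB x AP = 695.91, BC x BP = -1036.68, CA x CP = -382.75
All same sign? no

No, outside


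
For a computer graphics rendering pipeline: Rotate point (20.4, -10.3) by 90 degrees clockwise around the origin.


90° CW: (x,y) -> (y, -x)
(20.4,-10.3) -> (-10.3, -20.4)

(-10.3, -20.4)


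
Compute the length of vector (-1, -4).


|u| = sqrt((-1)^2 + (-4)^2) = sqrt(17) = 4.1231

4.1231


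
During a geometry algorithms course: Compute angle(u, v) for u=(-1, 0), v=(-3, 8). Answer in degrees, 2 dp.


u.v = 3, |u| = sqrt(1) = 1, |v| = sqrt(73) = 8.544
cos(theta) = u.v/(|u||v|) = 3/sqrt(73) = 0.351123
theta = acos(0.351123) = 69.44 degrees

69.44 degrees


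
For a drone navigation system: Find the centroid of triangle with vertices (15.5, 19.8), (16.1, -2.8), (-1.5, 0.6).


Centroid = ((x_A+x_B+x_C)/3, (y_A+y_B+y_C)/3)
= ((15.5+16.1+(-1.5))/3, (19.8+(-2.8)+0.6)/3)
= (10.0333, 5.8667)

(10.0333, 5.8667)


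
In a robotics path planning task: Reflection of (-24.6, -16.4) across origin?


Reflection over origin: (x,y) -> (-x,-y)
(-24.6, -16.4) -> (24.6, 16.4)

(24.6, 16.4)


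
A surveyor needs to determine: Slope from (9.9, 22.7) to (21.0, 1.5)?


slope = (y2-y1)/(x2-x1) = (1.5-22.7)/(21-9.9) = (-21.2)/11.1 = -1.9099

-1.9099


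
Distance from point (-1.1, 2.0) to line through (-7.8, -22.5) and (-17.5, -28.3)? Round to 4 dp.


|cross product| = 198.79
|line direction| = sqrt(127.73) = 11.3018
Distance = 198.79/sqrt(127.73) = 17.5893

17.5893


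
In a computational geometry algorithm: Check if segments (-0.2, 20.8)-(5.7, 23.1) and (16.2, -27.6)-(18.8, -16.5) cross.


Cross products: d1=307.88, d2=248.37, d3=-323.28, d4=-263.77
d1*d2 < 0 and d3*d4 < 0? no

No, they don't intersect


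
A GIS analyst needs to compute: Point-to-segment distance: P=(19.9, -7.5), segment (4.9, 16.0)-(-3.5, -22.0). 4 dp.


Project P onto AB: t = 0.5064 (clamped to [0,1])
Closest point on segment: (0.6461, -3.2439)
Distance: 19.7187

19.7187


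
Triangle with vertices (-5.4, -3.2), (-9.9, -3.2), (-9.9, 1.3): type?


Side lengths squared: AB^2=20.25, BC^2=20.25, CA^2=40.5
Sorted: [20.25, 20.25, 40.5]
By sides: Isosceles, By angles: Right

Isosceles, Right


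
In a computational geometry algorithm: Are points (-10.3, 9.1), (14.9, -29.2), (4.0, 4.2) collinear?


Cross product: (14.9-(-10.3))*(4.2-9.1) - ((-29.2)-9.1)*(4-(-10.3))
= 424.21

No, not collinear


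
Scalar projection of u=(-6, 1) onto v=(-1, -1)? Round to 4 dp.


u.v = 5, |v| = sqrt(2) = 1.4142
Scalar projection = u.v / |v| = 5 / sqrt(2) = 3.5355

3.5355


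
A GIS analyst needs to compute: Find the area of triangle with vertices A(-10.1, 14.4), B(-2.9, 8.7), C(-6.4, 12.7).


Area = |x_A(y_B-y_C) + x_B(y_C-y_A) + x_C(y_A-y_B)|/2
= |40.4 + 4.93 + (-36.48)|/2
= 8.85/2 = 4.425

4.425


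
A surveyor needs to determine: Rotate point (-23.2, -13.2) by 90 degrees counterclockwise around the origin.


90° CCW: (x,y) -> (-y, x)
(-23.2,-13.2) -> (13.2, -23.2)

(13.2, -23.2)


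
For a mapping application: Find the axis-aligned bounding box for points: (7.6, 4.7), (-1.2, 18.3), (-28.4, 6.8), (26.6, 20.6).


x range: [-28.4, 26.6]
y range: [4.7, 20.6]
Bounding box: (-28.4,4.7) to (26.6,20.6)

(-28.4,4.7) to (26.6,20.6)


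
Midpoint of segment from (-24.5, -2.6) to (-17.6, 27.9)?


M = (((-24.5)+(-17.6))/2, ((-2.6)+27.9)/2)
= (-21.05, 12.65)

(-21.05, 12.65)


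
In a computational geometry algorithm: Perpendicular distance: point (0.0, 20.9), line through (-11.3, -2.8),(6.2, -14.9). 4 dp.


|cross product| = 551.48
|line direction| = sqrt(452.66) = 21.2758
Distance = 551.48/sqrt(452.66) = 25.9205

25.9205


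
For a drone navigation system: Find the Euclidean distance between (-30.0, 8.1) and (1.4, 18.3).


dx=31.4, dy=10.2
d^2 = 31.4^2 + 10.2^2 = 1090
d = sqrt(1090) = 33.0151

33.0151


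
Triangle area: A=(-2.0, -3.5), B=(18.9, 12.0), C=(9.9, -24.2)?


Area = |x_A(y_B-y_C) + x_B(y_C-y_A) + x_C(y_A-y_B)|/2
= |(-72.4) + (-391.23) + (-153.45)|/2
= 617.08/2 = 308.54

308.54


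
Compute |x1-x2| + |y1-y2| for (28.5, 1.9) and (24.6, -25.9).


|28.5-24.6| + |1.9-(-25.9)| = 3.9 + 27.8 = 31.7

31.7


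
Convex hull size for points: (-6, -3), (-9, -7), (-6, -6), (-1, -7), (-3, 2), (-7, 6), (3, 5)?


Convex hull vertices (CCW): (-9, -7), (-1, -7), (3, 5), (-7, 6)
Count = 4

4


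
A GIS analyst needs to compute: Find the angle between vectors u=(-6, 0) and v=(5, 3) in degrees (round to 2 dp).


u.v = -30, |u| = sqrt(36) = 6, |v| = sqrt(34) = 5.831
cos(theta) = u.v/(|u||v|) = -30/sqrt(1224) = -0.857493
theta = acos(-0.857493) = 149.04 degrees

149.04 degrees


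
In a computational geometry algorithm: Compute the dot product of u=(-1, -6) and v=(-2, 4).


u . v = u_x*v_x + u_y*v_y = (-1)*(-2) + (-6)*4
= 2 + (-24) = -22

-22


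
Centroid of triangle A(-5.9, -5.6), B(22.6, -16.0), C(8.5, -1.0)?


Centroid = ((x_A+x_B+x_C)/3, (y_A+y_B+y_C)/3)
= (((-5.9)+22.6+8.5)/3, ((-5.6)+(-16)+(-1))/3)
= (8.4, -7.5333)

(8.4, -7.5333)


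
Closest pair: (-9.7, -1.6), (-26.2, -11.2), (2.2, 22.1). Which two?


d(P0,P1) = 19.0895, d(P0,P2) = 26.5198, d(P1,P2) = 43.7659
Closest: P0 and P1

Closest pair: (-9.7, -1.6) and (-26.2, -11.2), distance = 19.0895


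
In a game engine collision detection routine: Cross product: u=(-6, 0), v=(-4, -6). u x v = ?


u x v = u_x*v_y - u_y*v_x = (-6)*(-6) - 0*(-4)
= 36 - 0 = 36

36


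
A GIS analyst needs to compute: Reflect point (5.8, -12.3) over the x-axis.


Reflection over x-axis: (x,y) -> (x,-y)
(5.8, -12.3) -> (5.8, 12.3)

(5.8, 12.3)


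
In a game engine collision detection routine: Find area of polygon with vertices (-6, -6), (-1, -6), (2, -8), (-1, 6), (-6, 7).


Shoelace sum: ((-6)*(-6) - (-1)*(-6)) + ((-1)*(-8) - 2*(-6)) + (2*6 - (-1)*(-8)) + ((-1)*7 - (-6)*6) + ((-6)*(-6) - (-6)*7)
= 161
Area = |161|/2 = 80.5

80.5


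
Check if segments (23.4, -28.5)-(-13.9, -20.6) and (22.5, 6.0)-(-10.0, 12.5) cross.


Cross products: d1=1115.4, d2=1101.1, d3=-1279.74, d4=-1265.44
d1*d2 < 0 and d3*d4 < 0? no

No, they don't intersect


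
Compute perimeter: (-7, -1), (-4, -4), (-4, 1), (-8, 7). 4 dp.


Sides: (-7, -1)->(-4, -4): sqrt(18) = 4.242641, (-4, -4)->(-4, 1): sqrt(25) = 5, (-4, 1)->(-8, 7): sqrt(52) = 7.211103, (-8, 7)->(-7, -1): sqrt(65) = 8.062258
Sum = 24.516002
Perimeter = 24.516

24.516


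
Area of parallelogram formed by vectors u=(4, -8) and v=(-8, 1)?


|u x v| = |4*1 - (-8)*(-8)|
= |4 - 64| = 60

60


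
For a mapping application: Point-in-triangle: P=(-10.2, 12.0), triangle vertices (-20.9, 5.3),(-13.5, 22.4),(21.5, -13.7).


Cross products: AB x AP = -133.39, BC x BP = -244.87, CA x CP = -487.38
All same sign? yes

Yes, inside


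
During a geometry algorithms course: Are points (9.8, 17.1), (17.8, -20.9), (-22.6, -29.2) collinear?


Cross product: (17.8-9.8)*((-29.2)-17.1) - ((-20.9)-17.1)*((-22.6)-9.8)
= -1601.6

No, not collinear


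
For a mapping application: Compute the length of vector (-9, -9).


|u| = sqrt((-9)^2 + (-9)^2) = sqrt(162) = 12.7279

12.7279


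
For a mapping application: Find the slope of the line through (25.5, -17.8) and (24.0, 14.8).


slope = (y2-y1)/(x2-x1) = (14.8-(-17.8))/(24-25.5) = 32.6/(-1.5) = -21.7333

-21.7333


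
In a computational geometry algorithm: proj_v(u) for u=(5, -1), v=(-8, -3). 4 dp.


u.v = -37, |v| = sqrt(73) = 8.544
Scalar projection = u.v / |v| = -37 / sqrt(73) = -4.3305

-4.3305


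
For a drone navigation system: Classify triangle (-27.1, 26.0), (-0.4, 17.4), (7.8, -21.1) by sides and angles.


Side lengths squared: AB^2=786.85, BC^2=1549.49, CA^2=3436.42
Sorted: [786.85, 1549.49, 3436.42]
By sides: Scalene, By angles: Obtuse

Scalene, Obtuse


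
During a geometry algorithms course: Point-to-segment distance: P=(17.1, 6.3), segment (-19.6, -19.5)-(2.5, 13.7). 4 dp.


Project P onto AB: t = 1 (clamped to [0,1])
Closest point on segment: (2.5, 13.7)
Distance: 16.3683

16.3683


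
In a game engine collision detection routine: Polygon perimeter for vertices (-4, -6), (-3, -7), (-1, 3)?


Sides: (-4, -6)->(-3, -7): sqrt(2) = 1.414214, (-3, -7)->(-1, 3): sqrt(104) = 10.198039, (-1, 3)->(-4, -6): sqrt(90) = 9.486833
Sum = 21.099086
Perimeter = 21.0991

21.0991


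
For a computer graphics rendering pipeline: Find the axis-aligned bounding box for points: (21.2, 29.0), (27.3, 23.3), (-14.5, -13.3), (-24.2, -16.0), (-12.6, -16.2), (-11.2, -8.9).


x range: [-24.2, 27.3]
y range: [-16.2, 29]
Bounding box: (-24.2,-16.2) to (27.3,29)

(-24.2,-16.2) to (27.3,29)


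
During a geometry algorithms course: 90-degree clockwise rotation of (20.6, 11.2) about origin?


90° CW: (x,y) -> (y, -x)
(20.6,11.2) -> (11.2, -20.6)

(11.2, -20.6)


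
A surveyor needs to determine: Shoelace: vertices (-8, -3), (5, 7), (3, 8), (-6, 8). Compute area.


Shoelace sum: ((-8)*7 - 5*(-3)) + (5*8 - 3*7) + (3*8 - (-6)*8) + ((-6)*(-3) - (-8)*8)
= 132
Area = |132|/2 = 66

66


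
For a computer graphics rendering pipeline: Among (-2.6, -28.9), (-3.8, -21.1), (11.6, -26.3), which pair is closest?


d(P0,P1) = 7.8918, d(P0,P2) = 14.4361, d(P1,P2) = 16.2542
Closest: P0 and P1

Closest pair: (-2.6, -28.9) and (-3.8, -21.1), distance = 7.8918


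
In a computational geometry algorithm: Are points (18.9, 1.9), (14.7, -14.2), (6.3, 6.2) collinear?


Cross product: (14.7-18.9)*(6.2-1.9) - ((-14.2)-1.9)*(6.3-18.9)
= -220.92

No, not collinear


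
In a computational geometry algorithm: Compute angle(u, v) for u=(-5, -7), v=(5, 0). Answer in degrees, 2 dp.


u.v = -25, |u| = sqrt(74) = 8.6023, |v| = sqrt(25) = 5
cos(theta) = u.v/(|u||v|) = -25/sqrt(1850) = -0.581238
theta = acos(-0.581238) = 125.54 degrees

125.54 degrees


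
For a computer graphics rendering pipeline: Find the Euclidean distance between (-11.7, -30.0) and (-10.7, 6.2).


dx=1, dy=36.2
d^2 = 1^2 + 36.2^2 = 1311.44
d = sqrt(1311.44) = 36.2138

36.2138


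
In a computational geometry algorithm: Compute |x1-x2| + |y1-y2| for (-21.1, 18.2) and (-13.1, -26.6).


|(-21.1)-(-13.1)| + |18.2-(-26.6)| = 8 + 44.8 = 52.8

52.8


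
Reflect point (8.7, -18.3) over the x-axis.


Reflection over x-axis: (x,y) -> (x,-y)
(8.7, -18.3) -> (8.7, 18.3)

(8.7, 18.3)


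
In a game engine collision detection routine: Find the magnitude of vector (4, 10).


|u| = sqrt(4^2 + 10^2) = sqrt(116) = 10.7703

10.7703


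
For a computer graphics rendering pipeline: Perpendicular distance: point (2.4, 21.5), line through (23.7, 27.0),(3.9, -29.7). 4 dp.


|cross product| = 1098.81
|line direction| = sqrt(3606.93) = 60.0577
Distance = 1098.81/sqrt(3606.93) = 18.2959

18.2959


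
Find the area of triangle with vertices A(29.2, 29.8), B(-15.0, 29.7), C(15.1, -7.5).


Area = |x_A(y_B-y_C) + x_B(y_C-y_A) + x_C(y_A-y_B)|/2
= |1086.24 + 559.5 + 1.51|/2
= 1647.25/2 = 823.625

823.625


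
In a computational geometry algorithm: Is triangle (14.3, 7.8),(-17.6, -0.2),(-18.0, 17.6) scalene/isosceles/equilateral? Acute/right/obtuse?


Side lengths squared: AB^2=1081.61, BC^2=317, CA^2=1139.33
Sorted: [317, 1081.61, 1139.33]
By sides: Scalene, By angles: Acute

Scalene, Acute


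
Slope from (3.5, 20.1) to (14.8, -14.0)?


slope = (y2-y1)/(x2-x1) = ((-14)-20.1)/(14.8-3.5) = (-34.1)/11.3 = -3.0177

-3.0177


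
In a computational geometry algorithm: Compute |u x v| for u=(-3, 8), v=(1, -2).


|u x v| = |(-3)*(-2) - 8*1|
= |6 - 8| = 2

2


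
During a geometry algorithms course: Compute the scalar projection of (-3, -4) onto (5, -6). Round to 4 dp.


u.v = 9, |v| = sqrt(61) = 7.8102
Scalar projection = u.v / |v| = 9 / sqrt(61) = 1.1523

1.1523


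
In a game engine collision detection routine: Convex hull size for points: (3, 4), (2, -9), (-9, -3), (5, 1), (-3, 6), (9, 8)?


Convex hull vertices (CCW): (-9, -3), (2, -9), (9, 8), (-3, 6)
Count = 4

4


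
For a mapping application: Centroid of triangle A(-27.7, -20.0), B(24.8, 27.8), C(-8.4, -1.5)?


Centroid = ((x_A+x_B+x_C)/3, (y_A+y_B+y_C)/3)
= (((-27.7)+24.8+(-8.4))/3, ((-20)+27.8+(-1.5))/3)
= (-3.7667, 2.1)

(-3.7667, 2.1)


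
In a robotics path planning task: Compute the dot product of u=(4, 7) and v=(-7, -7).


u . v = u_x*v_x + u_y*v_y = 4*(-7) + 7*(-7)
= (-28) + (-49) = -77

-77


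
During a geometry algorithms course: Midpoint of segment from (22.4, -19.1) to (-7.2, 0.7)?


M = ((22.4+(-7.2))/2, ((-19.1)+0.7)/2)
= (7.6, -9.2)

(7.6, -9.2)


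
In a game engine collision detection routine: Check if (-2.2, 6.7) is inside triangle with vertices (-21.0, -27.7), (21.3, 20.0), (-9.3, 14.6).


Cross products: AB x AP = 558.36, BC x BP = 280.08, CA x CP = 392.76
All same sign? yes

Yes, inside


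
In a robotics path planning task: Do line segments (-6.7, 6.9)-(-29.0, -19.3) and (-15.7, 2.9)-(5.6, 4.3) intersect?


Cross products: d1=72.6, d2=-454.24, d3=-146.6, d4=380.24
d1*d2 < 0 and d3*d4 < 0? yes

Yes, they intersect


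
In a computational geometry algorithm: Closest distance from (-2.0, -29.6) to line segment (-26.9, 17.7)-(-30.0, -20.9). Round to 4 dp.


Project P onto AB: t = 1 (clamped to [0,1])
Closest point on segment: (-30, -20.9)
Distance: 29.3205

29.3205


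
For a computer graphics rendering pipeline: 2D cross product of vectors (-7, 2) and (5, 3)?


u x v = u_x*v_y - u_y*v_x = (-7)*3 - 2*5
= (-21) - 10 = -31

-31


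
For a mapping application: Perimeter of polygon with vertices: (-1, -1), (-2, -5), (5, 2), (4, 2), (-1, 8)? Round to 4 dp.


Sides: (-1, -1)->(-2, -5): sqrt(17) = 4.123106, (-2, -5)->(5, 2): sqrt(98) = 9.899495, (5, 2)->(4, 2): sqrt(1) = 1, (4, 2)->(-1, 8): sqrt(61) = 7.81025, (-1, 8)->(-1, -1): sqrt(81) = 9
Sum = 31.832851
Perimeter = 31.8329

31.8329


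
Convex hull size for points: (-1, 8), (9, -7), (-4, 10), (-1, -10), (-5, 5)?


Convex hull vertices (CCW): (-5, 5), (-1, -10), (9, -7), (-1, 8), (-4, 10)
Count = 5

5


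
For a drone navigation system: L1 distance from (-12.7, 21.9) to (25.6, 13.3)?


|(-12.7)-25.6| + |21.9-13.3| = 38.3 + 8.6 = 46.9

46.9


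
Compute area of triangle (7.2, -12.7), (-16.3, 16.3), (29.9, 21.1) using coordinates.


Area = |x_A(y_B-y_C) + x_B(y_C-y_A) + x_C(y_A-y_B)|/2
= |(-34.56) + (-550.94) + (-867.1)|/2
= 1452.6/2 = 726.3

726.3


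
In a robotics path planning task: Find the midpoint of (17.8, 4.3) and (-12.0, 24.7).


M = ((17.8+(-12))/2, (4.3+24.7)/2)
= (2.9, 14.5)

(2.9, 14.5)


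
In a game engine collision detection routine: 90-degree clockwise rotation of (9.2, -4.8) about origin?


90° CW: (x,y) -> (y, -x)
(9.2,-4.8) -> (-4.8, -9.2)

(-4.8, -9.2)


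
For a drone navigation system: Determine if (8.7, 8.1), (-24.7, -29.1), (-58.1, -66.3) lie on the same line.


Cross product: ((-24.7)-8.7)*((-66.3)-8.1) - ((-29.1)-8.1)*((-58.1)-8.7)
= 0

Yes, collinear


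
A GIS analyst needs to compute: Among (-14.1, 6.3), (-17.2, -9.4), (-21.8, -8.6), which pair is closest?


d(P0,P1) = 16.0031, d(P0,P2) = 16.772, d(P1,P2) = 4.669
Closest: P1 and P2

Closest pair: (-17.2, -9.4) and (-21.8, -8.6), distance = 4.669


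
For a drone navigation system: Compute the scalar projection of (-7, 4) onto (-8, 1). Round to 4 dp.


u.v = 60, |v| = sqrt(65) = 8.0623
Scalar projection = u.v / |v| = 60 / sqrt(65) = 7.4421

7.4421


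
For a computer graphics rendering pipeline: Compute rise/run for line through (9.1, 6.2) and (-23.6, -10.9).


slope = (y2-y1)/(x2-x1) = ((-10.9)-6.2)/((-23.6)-9.1) = (-17.1)/(-32.7) = 0.5229

0.5229


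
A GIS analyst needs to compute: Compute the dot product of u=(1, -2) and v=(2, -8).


u . v = u_x*v_x + u_y*v_y = 1*2 + (-2)*(-8)
= 2 + 16 = 18

18


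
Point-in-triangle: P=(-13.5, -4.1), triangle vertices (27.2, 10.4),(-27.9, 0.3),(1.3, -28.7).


Cross products: AB x AP = 387.88, BC x BP = 289.12, CA x CP = 1215.82
All same sign? yes

Yes, inside


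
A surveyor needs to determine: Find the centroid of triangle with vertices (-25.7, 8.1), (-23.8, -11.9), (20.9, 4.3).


Centroid = ((x_A+x_B+x_C)/3, (y_A+y_B+y_C)/3)
= (((-25.7)+(-23.8)+20.9)/3, (8.1+(-11.9)+4.3)/3)
= (-9.5333, 0.1667)

(-9.5333, 0.1667)


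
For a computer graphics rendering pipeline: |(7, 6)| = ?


|u| = sqrt(7^2 + 6^2) = sqrt(85) = 9.2195

9.2195


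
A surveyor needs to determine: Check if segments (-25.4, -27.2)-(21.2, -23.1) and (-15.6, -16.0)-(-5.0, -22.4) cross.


Cross products: d1=-181.44, d2=160.26, d3=481.74, d4=140.04
d1*d2 < 0 and d3*d4 < 0? no

No, they don't intersect


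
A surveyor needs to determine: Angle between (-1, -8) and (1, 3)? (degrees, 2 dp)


u.v = -25, |u| = sqrt(65) = 8.0623, |v| = sqrt(10) = 3.1623
cos(theta) = u.v/(|u||v|) = -25/sqrt(650) = -0.980581
theta = acos(-0.980581) = 168.69 degrees

168.69 degrees


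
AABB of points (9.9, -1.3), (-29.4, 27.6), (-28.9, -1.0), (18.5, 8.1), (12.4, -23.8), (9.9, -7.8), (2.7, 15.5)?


x range: [-29.4, 18.5]
y range: [-23.8, 27.6]
Bounding box: (-29.4,-23.8) to (18.5,27.6)

(-29.4,-23.8) to (18.5,27.6)


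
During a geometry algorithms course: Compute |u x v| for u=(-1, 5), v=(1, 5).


|u x v| = |(-1)*5 - 5*1|
= |(-5) - 5| = 10

10


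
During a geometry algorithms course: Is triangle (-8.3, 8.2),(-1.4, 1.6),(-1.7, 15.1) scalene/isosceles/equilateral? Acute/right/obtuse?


Side lengths squared: AB^2=91.17, BC^2=182.34, CA^2=91.17
Sorted: [91.17, 91.17, 182.34]
By sides: Isosceles, By angles: Right

Isosceles, Right


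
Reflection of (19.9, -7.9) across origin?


Reflection over origin: (x,y) -> (-x,-y)
(19.9, -7.9) -> (-19.9, 7.9)

(-19.9, 7.9)


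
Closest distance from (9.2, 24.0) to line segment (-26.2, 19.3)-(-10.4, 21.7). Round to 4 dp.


Project P onto AB: t = 1 (clamped to [0,1])
Closest point on segment: (-10.4, 21.7)
Distance: 19.7345

19.7345


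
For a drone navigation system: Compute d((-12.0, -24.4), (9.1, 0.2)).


dx=21.1, dy=24.6
d^2 = 21.1^2 + 24.6^2 = 1050.37
d = sqrt(1050.37) = 32.4094

32.4094


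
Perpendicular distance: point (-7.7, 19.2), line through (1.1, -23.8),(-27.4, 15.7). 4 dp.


|cross product| = 877.9
|line direction| = sqrt(2372.5) = 48.7083
Distance = 877.9/sqrt(2372.5) = 18.0236

18.0236


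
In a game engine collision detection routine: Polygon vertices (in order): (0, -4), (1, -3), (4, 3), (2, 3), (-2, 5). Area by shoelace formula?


Shoelace sum: (0*(-3) - 1*(-4)) + (1*3 - 4*(-3)) + (4*3 - 2*3) + (2*5 - (-2)*3) + ((-2)*(-4) - 0*5)
= 49
Area = |49|/2 = 24.5

24.5


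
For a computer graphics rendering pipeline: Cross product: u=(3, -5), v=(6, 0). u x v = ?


u x v = u_x*v_y - u_y*v_x = 3*0 - (-5)*6
= 0 - (-30) = 30

30


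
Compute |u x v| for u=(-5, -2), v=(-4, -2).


|u x v| = |(-5)*(-2) - (-2)*(-4)|
= |10 - 8| = 2

2


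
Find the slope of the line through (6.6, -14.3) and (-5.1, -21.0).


slope = (y2-y1)/(x2-x1) = ((-21)-(-14.3))/((-5.1)-6.6) = (-6.7)/(-11.7) = 0.5726

0.5726


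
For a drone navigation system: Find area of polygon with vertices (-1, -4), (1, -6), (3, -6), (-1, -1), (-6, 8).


Shoelace sum: ((-1)*(-6) - 1*(-4)) + (1*(-6) - 3*(-6)) + (3*(-1) - (-1)*(-6)) + ((-1)*8 - (-6)*(-1)) + ((-6)*(-4) - (-1)*8)
= 31
Area = |31|/2 = 15.5

15.5


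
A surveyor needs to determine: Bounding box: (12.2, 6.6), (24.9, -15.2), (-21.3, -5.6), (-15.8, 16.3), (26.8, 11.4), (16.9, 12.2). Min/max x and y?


x range: [-21.3, 26.8]
y range: [-15.2, 16.3]
Bounding box: (-21.3,-15.2) to (26.8,16.3)

(-21.3,-15.2) to (26.8,16.3)


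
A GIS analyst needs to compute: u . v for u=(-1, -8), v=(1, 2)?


u . v = u_x*v_x + u_y*v_y = (-1)*1 + (-8)*2
= (-1) + (-16) = -17

-17


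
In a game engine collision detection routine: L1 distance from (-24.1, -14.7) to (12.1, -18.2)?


|(-24.1)-12.1| + |(-14.7)-(-18.2)| = 36.2 + 3.5 = 39.7

39.7


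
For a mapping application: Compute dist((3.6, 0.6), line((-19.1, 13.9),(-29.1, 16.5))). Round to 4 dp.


|cross product| = 73.98
|line direction| = sqrt(106.76) = 10.3325
Distance = 73.98/sqrt(106.76) = 7.16

7.16


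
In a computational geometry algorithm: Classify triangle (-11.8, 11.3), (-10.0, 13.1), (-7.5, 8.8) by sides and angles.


Side lengths squared: AB^2=6.48, BC^2=24.74, CA^2=24.74
Sorted: [6.48, 24.74, 24.74]
By sides: Isosceles, By angles: Acute

Isosceles, Acute


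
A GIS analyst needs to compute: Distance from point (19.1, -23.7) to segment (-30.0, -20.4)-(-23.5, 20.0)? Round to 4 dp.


Project P onto AB: t = 0.111 (clamped to [0,1])
Closest point on segment: (-29.2786, -15.9163)
Distance: 49.0008

49.0008


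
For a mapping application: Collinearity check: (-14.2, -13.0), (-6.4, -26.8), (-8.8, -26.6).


Cross product: ((-6.4)-(-14.2))*((-26.6)-(-13)) - ((-26.8)-(-13))*((-8.8)-(-14.2))
= -31.56

No, not collinear


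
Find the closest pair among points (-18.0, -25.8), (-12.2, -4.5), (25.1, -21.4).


d(P0,P1) = 22.0756, d(P0,P2) = 43.324, d(P1,P2) = 40.95
Closest: P0 and P1

Closest pair: (-18.0, -25.8) and (-12.2, -4.5), distance = 22.0756


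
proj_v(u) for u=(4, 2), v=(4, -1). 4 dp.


u.v = 14, |v| = sqrt(17) = 4.1231
Scalar projection = u.v / |v| = 14 / sqrt(17) = 3.3955

3.3955


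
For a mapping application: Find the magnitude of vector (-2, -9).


|u| = sqrt((-2)^2 + (-9)^2) = sqrt(85) = 9.2195

9.2195


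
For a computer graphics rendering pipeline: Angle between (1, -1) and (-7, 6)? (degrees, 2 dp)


u.v = -13, |u| = sqrt(2) = 1.4142, |v| = sqrt(85) = 9.2195
cos(theta) = u.v/(|u||v|) = -13/sqrt(170) = -0.997054
theta = acos(-0.997054) = 175.6 degrees

175.6 degrees


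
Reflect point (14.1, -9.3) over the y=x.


Reflection over y=x: (x,y) -> (y,x)
(14.1, -9.3) -> (-9.3, 14.1)

(-9.3, 14.1)


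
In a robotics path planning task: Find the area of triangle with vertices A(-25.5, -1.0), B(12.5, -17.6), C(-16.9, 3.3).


Area = |x_A(y_B-y_C) + x_B(y_C-y_A) + x_C(y_A-y_B)|/2
= |532.95 + 53.75 + (-280.54)|/2
= 306.16/2 = 153.08

153.08


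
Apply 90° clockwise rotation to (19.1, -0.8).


90° CW: (x,y) -> (y, -x)
(19.1,-0.8) -> (-0.8, -19.1)

(-0.8, -19.1)


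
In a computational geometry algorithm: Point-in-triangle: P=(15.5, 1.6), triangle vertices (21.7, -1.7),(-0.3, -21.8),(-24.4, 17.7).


Cross products: AB x AP = -197.22, BC x BP = -1188.04, CA x CP = 31.85
All same sign? no

No, outside


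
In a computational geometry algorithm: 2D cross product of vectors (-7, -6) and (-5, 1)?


u x v = u_x*v_y - u_y*v_x = (-7)*1 - (-6)*(-5)
= (-7) - 30 = -37

-37


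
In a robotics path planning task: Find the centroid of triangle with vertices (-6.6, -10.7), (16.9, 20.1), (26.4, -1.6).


Centroid = ((x_A+x_B+x_C)/3, (y_A+y_B+y_C)/3)
= (((-6.6)+16.9+26.4)/3, ((-10.7)+20.1+(-1.6))/3)
= (12.2333, 2.6)

(12.2333, 2.6)


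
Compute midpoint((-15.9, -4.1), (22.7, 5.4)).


M = (((-15.9)+22.7)/2, ((-4.1)+5.4)/2)
= (3.4, 0.65)

(3.4, 0.65)


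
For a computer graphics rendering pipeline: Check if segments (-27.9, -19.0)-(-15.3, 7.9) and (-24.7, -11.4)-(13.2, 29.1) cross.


Cross products: d1=-158.44, d2=350.77, d3=9.68, d4=-499.53
d1*d2 < 0 and d3*d4 < 0? yes

Yes, they intersect


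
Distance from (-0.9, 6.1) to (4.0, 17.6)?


dx=4.9, dy=11.5
d^2 = 4.9^2 + 11.5^2 = 156.26
d = sqrt(156.26) = 12.5004

12.5004


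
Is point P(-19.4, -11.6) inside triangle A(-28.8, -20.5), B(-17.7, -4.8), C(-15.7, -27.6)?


Cross products: AB x AP = -48.79, BC x BP = -52.36, CA x CP = -183.33
All same sign? yes

Yes, inside


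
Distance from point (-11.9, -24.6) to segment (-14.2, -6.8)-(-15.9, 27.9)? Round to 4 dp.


Project P onto AB: t = 0 (clamped to [0,1])
Closest point on segment: (-14.2, -6.8)
Distance: 17.948

17.948


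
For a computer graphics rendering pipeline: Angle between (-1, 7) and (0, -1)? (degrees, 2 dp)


u.v = -7, |u| = sqrt(50) = 7.0711, |v| = sqrt(1) = 1
cos(theta) = u.v/(|u||v|) = -7/sqrt(50) = -0.989949
theta = acos(-0.989949) = 171.87 degrees

171.87 degrees


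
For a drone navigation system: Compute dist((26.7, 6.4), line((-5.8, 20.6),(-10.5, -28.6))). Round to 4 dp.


|cross product| = 1665.74
|line direction| = sqrt(2442.73) = 49.424
Distance = 1665.74/sqrt(2442.73) = 33.7031

33.7031


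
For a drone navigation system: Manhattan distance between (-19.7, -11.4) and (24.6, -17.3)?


|(-19.7)-24.6| + |(-11.4)-(-17.3)| = 44.3 + 5.9 = 50.2

50.2


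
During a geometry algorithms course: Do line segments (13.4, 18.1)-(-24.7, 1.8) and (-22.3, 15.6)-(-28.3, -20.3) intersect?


Cross products: d1=1266.63, d2=-3.36, d3=-486.66, d4=783.33
d1*d2 < 0 and d3*d4 < 0? yes

Yes, they intersect


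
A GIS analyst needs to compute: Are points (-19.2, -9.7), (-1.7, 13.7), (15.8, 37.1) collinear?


Cross product: ((-1.7)-(-19.2))*(37.1-(-9.7)) - (13.7-(-9.7))*(15.8-(-19.2))
= 0

Yes, collinear


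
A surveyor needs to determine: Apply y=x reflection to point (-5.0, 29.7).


Reflection over y=x: (x,y) -> (y,x)
(-5, 29.7) -> (29.7, -5)

(29.7, -5)


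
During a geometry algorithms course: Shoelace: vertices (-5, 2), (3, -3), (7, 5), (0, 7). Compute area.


Shoelace sum: ((-5)*(-3) - 3*2) + (3*5 - 7*(-3)) + (7*7 - 0*5) + (0*2 - (-5)*7)
= 129
Area = |129|/2 = 64.5

64.5


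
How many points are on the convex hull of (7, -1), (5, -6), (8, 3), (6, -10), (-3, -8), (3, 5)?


Convex hull vertices (CCW): (-3, -8), (6, -10), (8, 3), (3, 5)
Count = 4

4


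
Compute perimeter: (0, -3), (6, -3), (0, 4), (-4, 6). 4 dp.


Sides: (0, -3)->(6, -3): sqrt(36) = 6, (6, -3)->(0, 4): sqrt(85) = 9.219544, (0, 4)->(-4, 6): sqrt(20) = 4.472136, (-4, 6)->(0, -3): sqrt(97) = 9.848858
Sum = 29.540538
Perimeter = 29.5405

29.5405


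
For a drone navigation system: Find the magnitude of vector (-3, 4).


|u| = sqrt((-3)^2 + 4^2) = sqrt(25) = 5

5


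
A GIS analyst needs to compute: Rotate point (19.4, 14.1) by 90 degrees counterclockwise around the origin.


90° CCW: (x,y) -> (-y, x)
(19.4,14.1) -> (-14.1, 19.4)

(-14.1, 19.4)


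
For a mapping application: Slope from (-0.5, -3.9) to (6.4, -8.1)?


slope = (y2-y1)/(x2-x1) = ((-8.1)-(-3.9))/(6.4-(-0.5)) = (-4.2)/6.9 = -0.6087

-0.6087


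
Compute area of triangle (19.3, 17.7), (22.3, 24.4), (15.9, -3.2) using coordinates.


Area = |x_A(y_B-y_C) + x_B(y_C-y_A) + x_C(y_A-y_B)|/2
= |532.68 + (-466.07) + (-106.53)|/2
= 39.92/2 = 19.96

19.96


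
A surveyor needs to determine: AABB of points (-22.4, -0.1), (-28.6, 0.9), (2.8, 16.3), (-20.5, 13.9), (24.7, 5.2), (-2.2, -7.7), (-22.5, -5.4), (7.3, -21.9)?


x range: [-28.6, 24.7]
y range: [-21.9, 16.3]
Bounding box: (-28.6,-21.9) to (24.7,16.3)

(-28.6,-21.9) to (24.7,16.3)


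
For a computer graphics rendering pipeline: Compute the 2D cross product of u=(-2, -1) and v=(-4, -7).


u x v = u_x*v_y - u_y*v_x = (-2)*(-7) - (-1)*(-4)
= 14 - 4 = 10

10


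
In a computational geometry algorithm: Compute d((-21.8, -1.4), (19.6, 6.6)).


dx=41.4, dy=8
d^2 = 41.4^2 + 8^2 = 1777.96
d = sqrt(1777.96) = 42.1659

42.1659


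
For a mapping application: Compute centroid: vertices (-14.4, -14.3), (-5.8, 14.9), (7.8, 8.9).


Centroid = ((x_A+x_B+x_C)/3, (y_A+y_B+y_C)/3)
= (((-14.4)+(-5.8)+7.8)/3, ((-14.3)+14.9+8.9)/3)
= (-4.1333, 3.1667)

(-4.1333, 3.1667)


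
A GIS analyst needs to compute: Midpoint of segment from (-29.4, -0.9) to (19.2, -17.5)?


M = (((-29.4)+19.2)/2, ((-0.9)+(-17.5))/2)
= (-5.1, -9.2)

(-5.1, -9.2)


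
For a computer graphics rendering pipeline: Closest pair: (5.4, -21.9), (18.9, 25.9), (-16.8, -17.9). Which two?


d(P0,P1) = 49.6698, d(P0,P2) = 22.5575, d(P1,P2) = 56.506
Closest: P0 and P2

Closest pair: (5.4, -21.9) and (-16.8, -17.9), distance = 22.5575


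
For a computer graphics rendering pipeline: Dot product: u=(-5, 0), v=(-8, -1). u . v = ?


u . v = u_x*v_x + u_y*v_y = (-5)*(-8) + 0*(-1)
= 40 + 0 = 40

40


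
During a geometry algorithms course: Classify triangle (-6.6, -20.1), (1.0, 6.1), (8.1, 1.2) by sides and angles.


Side lengths squared: AB^2=744.2, BC^2=74.42, CA^2=669.78
Sorted: [74.42, 669.78, 744.2]
By sides: Scalene, By angles: Right

Scalene, Right


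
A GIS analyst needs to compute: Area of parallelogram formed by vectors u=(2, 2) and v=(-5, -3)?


|u x v| = |2*(-3) - 2*(-5)|
= |(-6) - (-10)| = 4

4


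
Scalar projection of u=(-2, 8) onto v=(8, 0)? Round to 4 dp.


u.v = -16, |v| = sqrt(64) = 8
Scalar projection = u.v / |v| = -16 / sqrt(64) = -2

-2


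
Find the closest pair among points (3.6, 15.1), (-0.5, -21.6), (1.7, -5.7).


d(P0,P1) = 36.9283, d(P0,P2) = 20.8866, d(P1,P2) = 16.0515
Closest: P1 and P2

Closest pair: (-0.5, -21.6) and (1.7, -5.7), distance = 16.0515


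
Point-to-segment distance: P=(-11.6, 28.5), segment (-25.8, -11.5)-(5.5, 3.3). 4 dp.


Project P onto AB: t = 0.8646 (clamped to [0,1])
Closest point on segment: (1.263, 1.2965)
Distance: 30.0913

30.0913


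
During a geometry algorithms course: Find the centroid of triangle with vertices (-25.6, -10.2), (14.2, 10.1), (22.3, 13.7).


Centroid = ((x_A+x_B+x_C)/3, (y_A+y_B+y_C)/3)
= (((-25.6)+14.2+22.3)/3, ((-10.2)+10.1+13.7)/3)
= (3.6333, 4.5333)

(3.6333, 4.5333)


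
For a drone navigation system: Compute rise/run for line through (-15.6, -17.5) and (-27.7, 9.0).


slope = (y2-y1)/(x2-x1) = (9-(-17.5))/((-27.7)-(-15.6)) = 26.5/(-12.1) = -2.1901

-2.1901


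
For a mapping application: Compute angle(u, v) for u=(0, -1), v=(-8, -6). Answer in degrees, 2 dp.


u.v = 6, |u| = sqrt(1) = 1, |v| = sqrt(100) = 10
cos(theta) = u.v/(|u||v|) = 6/sqrt(100) = 0.6
theta = acos(0.6) = 53.13 degrees

53.13 degrees


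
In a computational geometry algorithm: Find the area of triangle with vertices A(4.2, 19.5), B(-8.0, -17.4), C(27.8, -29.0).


Area = |x_A(y_B-y_C) + x_B(y_C-y_A) + x_C(y_A-y_B)|/2
= |48.72 + 388 + 1025.82|/2
= 1462.54/2 = 731.27

731.27


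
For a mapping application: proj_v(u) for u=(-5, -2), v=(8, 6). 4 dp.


u.v = -52, |v| = sqrt(100) = 10
Scalar projection = u.v / |v| = -52 / sqrt(100) = -5.2

-5.2


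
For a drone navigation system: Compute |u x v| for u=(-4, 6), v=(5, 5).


|u x v| = |(-4)*5 - 6*5|
= |(-20) - 30| = 50

50


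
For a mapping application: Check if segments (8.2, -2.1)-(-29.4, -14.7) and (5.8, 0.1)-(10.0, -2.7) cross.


Cross products: d1=-2.52, d2=-160.72, d3=-112.96, d4=45.24
d1*d2 < 0 and d3*d4 < 0? no

No, they don't intersect


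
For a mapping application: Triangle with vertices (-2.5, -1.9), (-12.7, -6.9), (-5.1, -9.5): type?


Side lengths squared: AB^2=129.04, BC^2=64.52, CA^2=64.52
Sorted: [64.52, 64.52, 129.04]
By sides: Isosceles, By angles: Right

Isosceles, Right


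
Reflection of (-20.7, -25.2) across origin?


Reflection over origin: (x,y) -> (-x,-y)
(-20.7, -25.2) -> (20.7, 25.2)

(20.7, 25.2)


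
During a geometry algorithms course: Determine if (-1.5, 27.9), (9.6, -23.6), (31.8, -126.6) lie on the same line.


Cross product: (9.6-(-1.5))*((-126.6)-27.9) - ((-23.6)-27.9)*(31.8-(-1.5))
= 0

Yes, collinear


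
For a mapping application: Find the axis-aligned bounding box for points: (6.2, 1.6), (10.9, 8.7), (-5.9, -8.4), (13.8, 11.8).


x range: [-5.9, 13.8]
y range: [-8.4, 11.8]
Bounding box: (-5.9,-8.4) to (13.8,11.8)

(-5.9,-8.4) to (13.8,11.8)


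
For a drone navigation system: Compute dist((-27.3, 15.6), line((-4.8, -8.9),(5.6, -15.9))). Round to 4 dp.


|cross product| = 97.3
|line direction| = sqrt(157.16) = 12.5363
Distance = 97.3/sqrt(157.16) = 7.7614

7.7614


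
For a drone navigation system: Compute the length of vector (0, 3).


|u| = sqrt(0^2 + 3^2) = sqrt(9) = 3

3


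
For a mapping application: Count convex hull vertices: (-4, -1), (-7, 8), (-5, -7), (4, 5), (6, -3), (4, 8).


Convex hull vertices (CCW): (-7, 8), (-5, -7), (6, -3), (4, 8)
Count = 4

4


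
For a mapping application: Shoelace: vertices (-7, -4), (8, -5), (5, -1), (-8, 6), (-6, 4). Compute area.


Shoelace sum: ((-7)*(-5) - 8*(-4)) + (8*(-1) - 5*(-5)) + (5*6 - (-8)*(-1)) + ((-8)*4 - (-6)*6) + ((-6)*(-4) - (-7)*4)
= 162
Area = |162|/2 = 81

81


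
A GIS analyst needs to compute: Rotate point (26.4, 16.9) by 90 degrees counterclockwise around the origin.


90° CCW: (x,y) -> (-y, x)
(26.4,16.9) -> (-16.9, 26.4)

(-16.9, 26.4)


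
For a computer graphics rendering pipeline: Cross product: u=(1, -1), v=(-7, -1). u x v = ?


u x v = u_x*v_y - u_y*v_x = 1*(-1) - (-1)*(-7)
= (-1) - 7 = -8

-8


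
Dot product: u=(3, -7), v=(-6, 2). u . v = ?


u . v = u_x*v_x + u_y*v_y = 3*(-6) + (-7)*2
= (-18) + (-14) = -32

-32


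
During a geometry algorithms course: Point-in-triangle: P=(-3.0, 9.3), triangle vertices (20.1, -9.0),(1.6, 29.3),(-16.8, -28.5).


Cross products: AB x AP = 546.18, BC x BP = 102.12, CA x CP = 1125.72
All same sign? yes

Yes, inside


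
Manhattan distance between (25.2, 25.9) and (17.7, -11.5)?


|25.2-17.7| + |25.9-(-11.5)| = 7.5 + 37.4 = 44.9

44.9


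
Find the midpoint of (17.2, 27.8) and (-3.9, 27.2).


M = ((17.2+(-3.9))/2, (27.8+27.2)/2)
= (6.65, 27.5)

(6.65, 27.5)


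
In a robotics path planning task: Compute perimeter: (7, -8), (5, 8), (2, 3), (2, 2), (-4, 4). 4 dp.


Sides: (7, -8)->(5, 8): sqrt(260) = 16.124515, (5, 8)->(2, 3): sqrt(34) = 5.830952, (2, 3)->(2, 2): sqrt(1) = 1, (2, 2)->(-4, 4): sqrt(40) = 6.324555, (-4, 4)->(7, -8): sqrt(265) = 16.278821
Sum = 45.558843
Perimeter = 45.5588

45.5588


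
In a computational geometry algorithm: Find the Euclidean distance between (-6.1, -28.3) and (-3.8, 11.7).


dx=2.3, dy=40
d^2 = 2.3^2 + 40^2 = 1605.29
d = sqrt(1605.29) = 40.0661

40.0661
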